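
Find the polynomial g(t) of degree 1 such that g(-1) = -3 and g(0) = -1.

g(t) = 2t - 1

Write g(t) = at + b. Substituting each data point gives a linear system:
  -a + b = -3
  b = -1
Solving the system yields a = 2, b = -1.
So g(t) = 2t - 1.
Check: g(0) = -1. ✓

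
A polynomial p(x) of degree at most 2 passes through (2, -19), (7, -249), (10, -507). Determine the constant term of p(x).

3

Write p(x) = ax^2 + bx + c. Substituting each data point gives a linear system:
  4a + 2b + c = -19
  49a + 7b + c = -249
  100a + 10b + c = -507
Solving the system yields a = -5, b = -1, c = 3.
So p(x) = -5x² - x + 3.
The constant term is 3.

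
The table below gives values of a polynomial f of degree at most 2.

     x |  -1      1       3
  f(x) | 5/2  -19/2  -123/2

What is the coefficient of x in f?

-6

Write f(x) = ax^2 + bx + c. Substituting each data point gives a linear system:
  a - b + c = 5/2
  a + b + c = -19/2
  9a + 3b + c = -123/2
Solving the system yields a = -5, b = -6, c = 3/2.
So f(x) = -5x² - 6x + 3/2.
The coefficient of x is -6.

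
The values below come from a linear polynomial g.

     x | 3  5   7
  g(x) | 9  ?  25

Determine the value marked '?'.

17

On equispaced nodes a degree-1 polynomial has vanishing second forward difference, so
  g(3) - 2·g(5) + g(7) = 0.
Substituting the known values and solving for g(5):
  -2·g(5) = -34
  g(5) = 17.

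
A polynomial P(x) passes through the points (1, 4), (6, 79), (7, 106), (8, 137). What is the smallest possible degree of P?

2

Divided differences on the nodes 1, 6, 7, 8:
  order 0: 4  79  106  137
  order 1: 15  27  31
  order 2: 2  2
  order 3: 0
The order-2 divided differences are all 2 (nonzero) and every higher order vanishes, so the data lies on a polynomial of degree exactly 2.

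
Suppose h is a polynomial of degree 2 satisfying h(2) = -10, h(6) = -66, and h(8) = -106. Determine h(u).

Using the Lagrange interpolation formula with nodes 2, 6, 8:
  L_0(u) = (u - 6)(u - 8) / 24
  L_1(u) = (u - 2)(u - 8) / -8
  L_2(u) = (u - 2)(u - 6) / 12
Then h(u) = -10·L_0(u) - 66·L_1(u) - 106·L_2(u).
Expanding and collecting terms gives h(u) = -u^2 - 6u + 6.
Check: h(2) = -10. ✓

h(u) = -u^2 - 6u + 6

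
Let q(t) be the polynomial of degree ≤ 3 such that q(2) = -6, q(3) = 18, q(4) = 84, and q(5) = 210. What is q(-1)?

-6

Using the Lagrange interpolation formula with nodes 2, 3, 4, 5:
  L_0(t) = (t - 3)(t - 4)(t - 5) / -6
  L_1(t) = (t - 2)(t - 4)(t - 5) / 2
  L_2(t) = (t - 2)(t - 3)(t - 5) / -2
  L_3(t) = (t - 2)(t - 3)(t - 4) / 6
Then q(t) = -6·L_0(t) + 18·L_1(t) + 84·L_2(t) + 210·L_3(t).
Expanding and collecting terms gives q(t) = 3t^3 - 6t^2 - 3t.
Evaluating at t = -1: q(-1) = -6.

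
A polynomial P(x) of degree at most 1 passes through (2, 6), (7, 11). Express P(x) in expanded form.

Write P(x) = ax + b. Substituting each data point gives a linear system:
  2a + b = 6
  7a + b = 11
Solving the system yields a = 1, b = 4.
So P(x) = x + 4.
Check: P(7) = 11. ✓

P(x) = x + 4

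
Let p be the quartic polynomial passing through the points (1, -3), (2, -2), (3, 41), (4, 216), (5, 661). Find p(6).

1562

Write p(t) = at^4 + bt^3 + ct^2 + dt + e. Substituting each data point gives a linear system:
  a + b + c + d + e = -3
  16a + 8b + 4c + 2d + e = -2
  81a + 27b + 9c + 3d + e = 41
  256a + 64b + 16c + 4d + e = 216
  625a + 125b + 25c + 5d + e = 661
Solving the system yields a = 2, b = -5, c = 1, d = 3, e = -4.
So p(t) = 2t^4 - 5t^3 + t^2 + 3t - 4.
Then p(6) = 1562.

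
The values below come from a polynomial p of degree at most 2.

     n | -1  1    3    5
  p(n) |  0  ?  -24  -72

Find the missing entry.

On equispaced nodes a degree-2 polynomial has vanishing third forward difference, so
  - p(-1) + 3·p(1) - 3·p(3) + p(5) = 0.
Substituting the known values and solving for p(1):
  3·p(1) = 0
  p(1) = 0.

0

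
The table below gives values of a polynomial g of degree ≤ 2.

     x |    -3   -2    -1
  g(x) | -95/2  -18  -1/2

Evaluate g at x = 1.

Using the Lagrange interpolation formula with nodes -3, -2, -1:
  L_0(x) = (x + 2)(x + 1) / 2
  L_1(x) = (x + 3)(x + 1) / -1
  L_2(x) = (x + 3)(x + 2) / 2
Then g(x) = -95/2·L_0(x) - 18·L_1(x) - 1/2·L_2(x).
Expanding and collecting terms gives g(x) = -6x^2 - (1/2)x + 5.
Evaluating at x = 1: g(1) = -3/2.

-3/2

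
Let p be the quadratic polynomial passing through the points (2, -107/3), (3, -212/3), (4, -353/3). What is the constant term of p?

Write p(n) = an^2 + bn + c. Substituting each data point gives a linear system:
  4a + 2b + c = -107/3
  9a + 3b + c = -212/3
  16a + 4b + c = -353/3
Solving the system yields a = -6, b = -5, c = -5/3.
So p(n) = -6n² - 5n - 5/3.
The constant term is -5/3.

-5/3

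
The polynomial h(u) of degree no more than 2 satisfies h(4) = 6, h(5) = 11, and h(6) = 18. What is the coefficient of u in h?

-4

Write h(u) = au^2 + bu + c. Substituting each data point gives a linear system:
  16a + 4b + c = 6
  25a + 5b + c = 11
  36a + 6b + c = 18
Solving the system yields a = 1, b = -4, c = 6.
So h(u) = u^2 - 4u + 6.
The coefficient of u is -4.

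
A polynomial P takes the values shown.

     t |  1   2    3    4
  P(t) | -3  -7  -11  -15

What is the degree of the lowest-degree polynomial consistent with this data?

1

Forward differences of the values at t = 1, 2, 3, 4:
  P  : -3  -7  -11  -15
  Δ  : -4  -4  -4
  Δ^2: 0  0
  Δ^3: 0
The first differences are constant (-4) and nonzero, while all higher differences vanish, so the minimal degree is 1.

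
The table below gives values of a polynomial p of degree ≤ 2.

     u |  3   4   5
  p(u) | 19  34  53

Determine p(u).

p(u) = 2u^2 + u - 2

Write p(u) = au^2 + bu + c. Substituting each data point gives a linear system:
  9a + 3b + c = 19
  16a + 4b + c = 34
  25a + 5b + c = 53
Solving the system yields a = 2, b = 1, c = -2.
So p(u) = 2u² + u - 2.
Check: p(5) = 53. ✓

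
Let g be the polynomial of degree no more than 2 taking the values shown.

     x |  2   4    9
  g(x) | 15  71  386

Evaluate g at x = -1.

Write g(x) = ax^2 + bx + c. Substituting each data point gives a linear system:
  4a + 2b + c = 15
  16a + 4b + c = 71
  81a + 9b + c = 386
Solving the system yields a = 5, b = -2, c = -1.
So g(x) = 5x² - 2x - 1.
Then g(-1) = 6.

6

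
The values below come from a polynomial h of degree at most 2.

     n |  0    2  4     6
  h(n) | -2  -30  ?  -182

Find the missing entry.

The 3 known points determine the degree-2 polynomial uniquely.
Write h(n) = an^2 + bn + c. Substituting each data point gives a linear system:
  c = -2
  4a + 2b + c = -30
  36a + 6b + c = -182
Solving the system yields a = -4, b = -6, c = -2.
So h(n) = -4n^2 - 6n - 2.
Then h(4) = -90.

-90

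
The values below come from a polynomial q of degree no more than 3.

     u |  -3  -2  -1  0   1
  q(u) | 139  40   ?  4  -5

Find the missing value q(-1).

The 4 known points determine the degree-3 polynomial uniquely.
Write q(u) = au^3 + bu^2 + cu + d. Substituting each data point gives a linear system:
  -27a + 9b - 3c + d = 139
  -8a + 4b - 2c + d = 40
  d = 4
  a + b + c + d = -5
Solving the system yields a = -6, b = -3, c = 0, d = 4.
So q(u) = -6u^3 - 3u^2 + 4.
Then q(-1) = 7.

7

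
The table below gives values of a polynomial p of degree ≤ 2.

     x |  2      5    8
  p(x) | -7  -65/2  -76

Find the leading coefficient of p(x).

Write p(x) = ax^2 + bx + c. Substituting each data point gives a linear system:
  4a + 2b + c = -7
  25a + 5b + c = -65/2
  64a + 8b + c = -76
Solving the system yields a = -1, b = -3/2, c = 0.
So p(x) = -x² - (3/2)x.
The leading coefficient is -1.

-1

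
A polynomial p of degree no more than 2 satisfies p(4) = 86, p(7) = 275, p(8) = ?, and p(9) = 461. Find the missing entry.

362

The 3 known points determine the degree-2 polynomial uniquely.
Write p(t) = at^2 + bt + c. Substituting each data point gives a linear system:
  16a + 4b + c = 86
  49a + 7b + c = 275
  81a + 9b + c = 461
Solving the system yields a = 6, b = -3, c = 2.
So p(t) = 6t^2 - 3t + 2.
Then p(8) = 362.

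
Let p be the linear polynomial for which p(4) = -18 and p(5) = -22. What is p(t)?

p(t) = -4t - 2

Write p(t) = at + b. Substituting each data point gives a linear system:
  4a + b = -18
  5a + b = -22
Solving the system yields a = -4, b = -2.
So p(t) = -4t - 2.
Check: p(4) = -18. ✓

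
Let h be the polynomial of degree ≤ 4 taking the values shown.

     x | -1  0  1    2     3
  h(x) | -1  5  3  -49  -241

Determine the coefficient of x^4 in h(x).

Write h(x) = ax^4 + bx^3 + cx^2 + dx + e. Substituting each data point gives a linear system:
  a - b + c - d + e = -1
  e = 5
  a + b + c + d + e = 3
  16a + 8b + 4c + 2d + e = -49
  81a + 27b + 9c + 3d + e = -241
Solving the system yields a = -2, b = -3, c = -2, d = 5, e = 5.
So h(x) = -2x⁴ - 3x³ - 2x² + 5x + 5.
The leading coefficient is -2.

-2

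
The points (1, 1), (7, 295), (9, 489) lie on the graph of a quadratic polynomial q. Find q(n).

q(n) = 6n^2 + n - 6

Write q(n) = an^2 + bn + c. Substituting each data point gives a linear system:
  a + b + c = 1
  49a + 7b + c = 295
  81a + 9b + c = 489
Solving the system yields a = 6, b = 1, c = -6.
So q(n) = 6n^2 + n - 6.
Check: q(1) = 1. ✓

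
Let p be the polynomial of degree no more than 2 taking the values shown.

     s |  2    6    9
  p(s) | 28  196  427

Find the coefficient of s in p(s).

Write p(s) = as^2 + bs + c. Substituting each data point gives a linear system:
  4a + 2b + c = 28
  36a + 6b + c = 196
  81a + 9b + c = 427
Solving the system yields a = 5, b = 2, c = 4.
So p(s) = 5s^2 + 2s + 4.
The coefficient of s is 2.

2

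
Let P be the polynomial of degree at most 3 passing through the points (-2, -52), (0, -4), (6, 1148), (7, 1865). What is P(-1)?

Using the Lagrange interpolation formula with nodes -2, 0, 6, 7:
  L_0(n) = n(n - 6)(n - 7) / -144
  L_1(n) = (n + 2)(n - 6)(n - 7) / 84
  L_2(n) = (n + 2)n(n - 7) / -48
  L_3(n) = (n + 2)n(n - 6) / 63
Then P(n) = -52·L_0(n) - 4·L_1(n) + 1148·L_2(n) + 1865·L_3(n).
Expanding and collecting terms gives P(n) = 6n³ - 3n² - 6n - 4.
Evaluating at n = -1: P(-1) = -7.

-7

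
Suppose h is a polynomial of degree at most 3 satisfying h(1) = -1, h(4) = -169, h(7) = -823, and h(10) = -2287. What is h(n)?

Write h(n) = an^3 + bn^2 + cn + d. Substituting each data point gives a linear system:
  a + b + c + d = -1
  64a + 16b + 4c + d = -169
  343a + 49b + 7c + d = -823
  1000a + 100b + 10c + d = -2287
Solving the system yields a = -2, b = -3, c = 1, d = 3.
So h(n) = -2n^3 - 3n^2 + n + 3.
Check: h(10) = -2287. ✓

h(n) = -2n^3 - 3n^2 + n + 3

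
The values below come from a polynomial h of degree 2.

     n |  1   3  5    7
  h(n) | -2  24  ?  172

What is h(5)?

The 3 known points determine the degree-2 polynomial uniquely.
Write h(n) = an^2 + bn + c. Substituting each data point gives a linear system:
  a + b + c = -2
  9a + 3b + c = 24
  49a + 7b + c = 172
Solving the system yields a = 4, b = -3, c = -3.
So h(n) = 4n^2 - 3n - 3.
Then h(5) = 82.

82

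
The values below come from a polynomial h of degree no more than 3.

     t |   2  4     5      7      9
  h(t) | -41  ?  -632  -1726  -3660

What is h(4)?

The 4 known points determine the degree-3 polynomial uniquely.
Write h(t) = at^3 + bt^2 + ct + d. Substituting each data point gives a linear system:
  8a + 4b + 2c + d = -41
  125a + 25b + 5c + d = -632
  343a + 49b + 7c + d = -1726
  729a + 81b + 9c + d = -3660
Solving the system yields a = -5, b = 0, c = -2, d = 3.
So h(t) = -5t^3 - 2t + 3.
Then h(4) = -325.

-325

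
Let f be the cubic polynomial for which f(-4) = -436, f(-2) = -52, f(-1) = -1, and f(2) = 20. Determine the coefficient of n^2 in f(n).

-5

Write f(n) = an^3 + bn^2 + cn + d. Substituting each data point gives a linear system:
  -64a + 16b - 4c + d = -436
  -8a + 4b - 2c + d = -52
  -a + b - c + d = -1
  8a + 4b + 2c + d = 20
Solving the system yields a = 6, b = -5, c = -6, d = 4.
So f(n) = 6n³ - 5n² - 6n + 4.
The coefficient of n^2 is -5.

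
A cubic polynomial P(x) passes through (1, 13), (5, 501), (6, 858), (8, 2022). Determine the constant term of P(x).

6

Write P(x) = ax^3 + bx^2 + cx + d. Substituting each data point gives a linear system:
  a + b + c + d = 13
  125a + 25b + 5c + d = 501
  216a + 36b + 6c + d = 858
  512a + 64b + 8c + d = 2022
Solving the system yields a = 4, b = -1, c = 4, d = 6.
So P(x) = 4x^3 - x^2 + 4x + 6.
The constant term is 6.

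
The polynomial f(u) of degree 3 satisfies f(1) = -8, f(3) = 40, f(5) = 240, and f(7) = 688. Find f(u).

Using the Lagrange interpolation formula with nodes 1, 3, 5, 7:
  L_0(u) = (u - 3)(u - 5)(u - 7) / -48
  L_1(u) = (u - 1)(u - 5)(u - 7) / 16
  L_2(u) = (u - 1)(u - 3)(u - 7) / -16
  L_3(u) = (u - 1)(u - 3)(u - 5) / 48
Then f(u) = -8·L_0(u) + 40·L_1(u) + 240·L_2(u) + 688·L_3(u).
Expanding and collecting terms gives f(u) = 2u³ + u² - 6u - 5.
Check: f(1) = -8. ✓

f(u) = 2u^3 + u^2 - 6u - 5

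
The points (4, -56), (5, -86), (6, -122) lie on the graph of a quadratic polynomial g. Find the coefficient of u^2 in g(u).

-3

Write g(u) = au^2 + bu + c. Substituting each data point gives a linear system:
  16a + 4b + c = -56
  25a + 5b + c = -86
  36a + 6b + c = -122
Solving the system yields a = -3, b = -3, c = 4.
So g(u) = -3u² - 3u + 4.
The leading coefficient is -3.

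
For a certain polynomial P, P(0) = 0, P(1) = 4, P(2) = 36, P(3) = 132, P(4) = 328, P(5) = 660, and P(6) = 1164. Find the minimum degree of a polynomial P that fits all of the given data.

3

Forward differences of the values at x = 0, 1, 2, 3, 4, 5, 6:
  P  : 0  4  36  132  328  660  1164
  Δ  : 4  32  96  196  332  504
  Δ^2: 28  64  100  136  172
  Δ^3: 36  36  36  36
  Δ^4: 0  0  0
  Δ^5: 0  0
  Δ^6: 0
The third differences are constant (36) and nonzero, while all higher differences vanish, so the minimal degree is 3.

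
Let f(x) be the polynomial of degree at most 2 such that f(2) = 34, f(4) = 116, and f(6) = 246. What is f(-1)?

Forward differences of the values at x = 2, 4, 6:
  f  : 34  116  246
  Δ  : 82  130
  Δ^2: 48
The second differences are constant, confirming degree 2.
Interpolating (Newton forward form) and evaluating at x = -1 gives f(-1) = 1.

1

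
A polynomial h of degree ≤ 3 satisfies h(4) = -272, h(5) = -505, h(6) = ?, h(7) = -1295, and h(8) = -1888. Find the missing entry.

-840

The 4 known points determine the degree-3 polynomial uniquely.
Write h(x) = ax^3 + bx^2 + cx + d. Substituting each data point gives a linear system:
  64a + 16b + 4c + d = -272
  125a + 25b + 5c + d = -505
  343a + 49b + 7c + d = -1295
  512a + 64b + 8c + d = -1888
Solving the system yields a = -3, b = -6, c = 4, d = 0.
So h(x) = -3x^3 - 6x^2 + 4x.
Then h(6) = -840.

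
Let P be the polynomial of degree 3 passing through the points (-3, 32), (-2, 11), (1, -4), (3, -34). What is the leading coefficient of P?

Write P(t) = at^3 + bt^2 + ct + d. Substituting each data point gives a linear system:
  -27a + 9b - 3c + d = 32
  -8a + 4b - 2c + d = 11
  a + b + c + d = -4
  27a + 9b + 3c + d = -34
Solving the system yields a = -1, b = 0, c = -2, d = -1.
So P(t) = -t^3 - 2t - 1.
The leading coefficient is -1.

-1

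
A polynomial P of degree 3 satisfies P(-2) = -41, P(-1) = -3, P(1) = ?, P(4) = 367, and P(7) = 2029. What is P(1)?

1

The 4 known points determine the degree-3 polynomial uniquely.
Write P(t) = at^3 + bt^2 + ct + d. Substituting each data point gives a linear system:
  -8a + 4b - 2c + d = -41
  -a + b - c + d = -3
  64a + 16b + 4c + d = 367
  343a + 49b + 7c + d = 2029
Solving the system yields a = 6, b = 0, c = -4, d = -1.
So P(t) = 6t³ - 4t - 1.
Then P(1) = 1.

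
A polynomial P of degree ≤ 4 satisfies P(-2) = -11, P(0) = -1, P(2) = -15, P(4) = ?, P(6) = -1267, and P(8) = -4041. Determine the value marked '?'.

The 5 known points determine the degree-4 polynomial uniquely.
Write P(s) = as^4 + bs^3 + cs^2 + ds + e. Substituting each data point gives a linear system:
  16a - 8b + 4c - 2d + e = -11
  e = -1
  16a + 8b + 4c + 2d + e = -15
  1296a + 216b + 36c + 6d + e = -1267
  4096a + 512b + 64c + 8d + e = -4041
Solving the system yields a = -1, b = 0, c = 1, d = -1, e = -1.
So P(s) = -s^4 + s^2 - s - 1.
Then P(4) = -245.

-245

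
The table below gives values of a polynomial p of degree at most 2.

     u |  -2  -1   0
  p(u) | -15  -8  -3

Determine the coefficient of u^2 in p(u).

Write p(u) = au^2 + bu + c. Substituting each data point gives a linear system:
  4a - 2b + c = -15
  a - b + c = -8
  c = -3
Solving the system yields a = -1, b = 4, c = -3.
So p(u) = -u^2 + 4u - 3.
The leading coefficient is -1.

-1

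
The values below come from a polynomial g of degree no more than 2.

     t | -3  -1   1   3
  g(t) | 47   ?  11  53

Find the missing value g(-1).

The 3 known points determine the degree-2 polynomial uniquely.
Write g(t) = at^2 + bt + c. Substituting each data point gives a linear system:
  9a - 3b + c = 47
  a + b + c = 11
  9a + 3b + c = 53
Solving the system yields a = 5, b = 1, c = 5.
So g(t) = 5t^2 + t + 5.
Then g(-1) = 9.

9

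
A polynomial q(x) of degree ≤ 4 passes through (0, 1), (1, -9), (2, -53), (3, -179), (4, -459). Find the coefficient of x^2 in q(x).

Write q(x) = ax^4 + bx^3 + cx^2 + dx + e. Substituting each data point gives a linear system:
  e = 1
  a + b + c + d + e = -9
  16a + 8b + 4c + 2d + e = -53
  81a + 27b + 9c + 3d + e = -179
  256a + 64b + 16c + 4d + e = -459
Solving the system yields a = -1, b = -2, c = -4, d = -3, e = 1.
So q(x) = -x^4 - 2x^3 - 4x^2 - 3x + 1.
The coefficient of x^2 is -4.

-4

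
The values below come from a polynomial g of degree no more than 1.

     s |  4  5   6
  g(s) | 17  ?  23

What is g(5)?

20

On equispaced nodes a degree-1 polynomial has vanishing second forward difference, so
  g(4) - 2·g(5) + g(6) = 0.
Substituting the known values and solving for g(5):
  -2·g(5) = -40
  g(5) = 20.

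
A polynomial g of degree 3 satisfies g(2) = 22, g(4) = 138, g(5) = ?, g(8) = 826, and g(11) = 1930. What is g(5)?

244

The 4 known points determine the degree-3 polynomial uniquely.
Write g(t) = at^3 + bt^2 + ct + d. Substituting each data point gives a linear system:
  8a + 4b + 2c + d = 22
  64a + 16b + 4c + d = 138
  512a + 64b + 8c + d = 826
  1331a + 121b + 11c + d = 1930
Solving the system yields a = 1, b = 5, c = 0, d = -6.
So g(t) = t^3 + 5t^2 - 6.
Then g(5) = 244.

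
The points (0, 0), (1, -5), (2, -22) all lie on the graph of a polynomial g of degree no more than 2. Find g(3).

-51

Forward differences of the values at n = 0, 1, 2:
  g  : 0  -5  -22
  Δ  : -5  -17
  Δ^2: -12
The second differences are constant, confirming degree 2.
Interpolating (Newton forward form) and evaluating at n = 3 gives g(3) = -51.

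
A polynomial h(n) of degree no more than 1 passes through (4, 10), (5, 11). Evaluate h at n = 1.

Write h(n) = an + b. Substituting each data point gives a linear system:
  4a + b = 10
  5a + b = 11
Solving the system yields a = 1, b = 6.
So h(n) = n + 6.
Then h(1) = 7.

7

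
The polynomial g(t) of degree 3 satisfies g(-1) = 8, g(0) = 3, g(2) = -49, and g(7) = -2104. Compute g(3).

Write g(t) = at^3 + bt^2 + ct + d. Substituting each data point gives a linear system:
  -a + b - c + d = 8
  d = 3
  8a + 4b + 2c + d = -49
  343a + 49b + 7c + d = -2104
Solving the system yields a = -6, b = -1, c = 0, d = 3.
So g(t) = -6t³ - t² + 3.
Then g(3) = -168.

-168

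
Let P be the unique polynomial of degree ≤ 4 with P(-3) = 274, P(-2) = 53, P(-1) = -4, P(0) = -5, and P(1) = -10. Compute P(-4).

Forward differences of the values at u = -3, -2, -1, 0, 1:
  P  : 274  53  -4  -5  -10
  Δ  : -221  -57  -1  -5
  Δ^2: 164  56  -4
  Δ^3: -108  -60
  Δ^4: 48
The fourth differences are constant, confirming degree 4.
Interpolating (Newton forward form) and evaluating at u = -4 gives P(-4) = 815.

815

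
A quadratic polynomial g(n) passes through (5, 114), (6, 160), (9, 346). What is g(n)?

g(n) = 4n^2 + 2n + 4

Write g(n) = an^2 + bn + c. Substituting each data point gives a linear system:
  25a + 5b + c = 114
  36a + 6b + c = 160
  81a + 9b + c = 346
Solving the system yields a = 4, b = 2, c = 4.
So g(n) = 4n^2 + 2n + 4.
Check: g(5) = 114. ✓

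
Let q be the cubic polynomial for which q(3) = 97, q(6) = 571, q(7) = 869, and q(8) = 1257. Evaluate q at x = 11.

Using the Lagrange interpolation formula with nodes 3, 6, 7, 8:
  L_0(x) = (x - 6)(x - 7)(x - 8) / -60
  L_1(x) = (x - 3)(x - 7)(x - 8) / 6
  L_2(x) = (x - 3)(x - 6)(x - 8) / -4
  L_3(x) = (x - 3)(x - 6)(x - 7) / 10
Then q(x) = 97·L_0(x) + 571·L_1(x) + 869·L_2(x) + 1257·L_3(x).
Expanding and collecting terms gives q(x) = 2x³ + 3x² + 5x + 1.
Evaluating at x = 11: q(11) = 3081.

3081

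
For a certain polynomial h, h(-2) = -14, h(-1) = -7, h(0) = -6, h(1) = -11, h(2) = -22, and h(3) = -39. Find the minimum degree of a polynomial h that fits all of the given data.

2

Forward differences of the values at u = -2, -1, 0, 1, 2, 3:
  h  : -14  -7  -6  -11  -22  -39
  Δ  : 7  1  -5  -11  -17
  Δ^2: -6  -6  -6  -6
  Δ^3: 0  0  0
  Δ^4: 0  0
  Δ^5: 0
The second differences are constant (-6) and nonzero, while all higher differences vanish, so the minimal degree is 2.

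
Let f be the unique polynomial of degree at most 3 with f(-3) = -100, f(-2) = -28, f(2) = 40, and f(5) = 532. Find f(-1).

Write f(s) = as^3 + bs^2 + cs + d. Substituting each data point gives a linear system:
  -27a + 9b - 3c + d = -100
  -8a + 4b - 2c + d = -28
  8a + 4b + 2c + d = 40
  125a + 25b + 5c + d = 532
Solving the system yields a = 4, b = 1, c = 1, d = 2.
So f(s) = 4s^3 + s^2 + s + 2.
Then f(-1) = -2.

-2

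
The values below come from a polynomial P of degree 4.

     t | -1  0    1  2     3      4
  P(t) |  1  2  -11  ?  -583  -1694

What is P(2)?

-134

The 5 known points determine the degree-4 polynomial uniquely.
Write P(t) = at^4 + bt^3 + ct^2 + dt + e. Substituting each data point gives a linear system:
  a - b + c - d + e = 1
  e = 2
  a + b + c + d + e = -11
  81a + 27b + 9c + 3d + e = -583
  256a + 64b + 16c + 4d + e = -1694
Solving the system yields a = -5, b = -6, c = -2, d = 0, e = 2.
So P(t) = -5t^4 - 6t^3 - 2t^2 + 2.
Then P(2) = -134.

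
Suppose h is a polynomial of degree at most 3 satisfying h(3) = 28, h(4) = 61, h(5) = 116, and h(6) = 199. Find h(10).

Forward differences of the values at t = 3, 4, 5, 6:
  h  : 28  61  116  199
  Δ  : 33  55  83
  Δ^2: 22  28
  Δ^3: 6
The third differences are constant, confirming degree 3.
Interpolating (Newton forward form) and evaluating at t = 10 gives h(10) = 931.

931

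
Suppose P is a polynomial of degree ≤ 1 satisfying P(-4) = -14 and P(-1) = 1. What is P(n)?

Write P(n) = an + b. Substituting each data point gives a linear system:
  -4a + b = -14
  -a + b = 1
Solving the system yields a = 5, b = 6.
So P(n) = 5n + 6.
Check: P(-4) = -14. ✓

P(n) = 5n + 6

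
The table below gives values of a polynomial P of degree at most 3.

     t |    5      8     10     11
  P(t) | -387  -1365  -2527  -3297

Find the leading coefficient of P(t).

-2

Write P(t) = at^3 + bt^2 + ct + d. Substituting each data point gives a linear system:
  125a + 25b + 5c + d = -387
  512a + 64b + 8c + d = -1365
  1000a + 100b + 10c + d = -2527
  1331a + 121b + 11c + d = -3297
Solving the system yields a = -2, b = -5, c = -3, d = 3.
So P(t) = -2t³ - 5t² - 3t + 3.
The leading coefficient is -2.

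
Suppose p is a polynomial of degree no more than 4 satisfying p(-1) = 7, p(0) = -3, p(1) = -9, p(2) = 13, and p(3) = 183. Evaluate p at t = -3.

Forward differences of the values at t = -1, 0, 1, 2, 3:
  p  : 7  -3  -9  13  183
  Δ  : -10  -6  22  170
  Δ^2: 4  28  148
  Δ^3: 24  120
  Δ^4: 96
The fourth differences are constant, confirming degree 4.
Interpolating (Newton forward form) and evaluating at t = -3 gives p(-3) = 423.

423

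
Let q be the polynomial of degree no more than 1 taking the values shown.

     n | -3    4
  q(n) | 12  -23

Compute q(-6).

27

Using the Lagrange interpolation formula with nodes -3, 4:
  L_0(n) = (n - 4) / -7
  L_1(n) = (n + 3) / 7
Then q(n) = 12·L_0(n) - 23·L_1(n).
Expanding and collecting terms gives q(n) = -5n - 3.
Evaluating at n = -6: q(-6) = 27.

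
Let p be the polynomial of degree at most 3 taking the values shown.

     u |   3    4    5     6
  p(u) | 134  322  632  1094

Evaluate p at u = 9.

3692

Forward differences of the values at u = 3, 4, 5, 6:
  p  : 134  322  632  1094
  Δ  : 188  310  462
  Δ^2: 122  152
  Δ^3: 30
The third differences are constant, confirming degree 3.
Interpolating (Newton forward form) and evaluating at u = 9 gives p(9) = 3692.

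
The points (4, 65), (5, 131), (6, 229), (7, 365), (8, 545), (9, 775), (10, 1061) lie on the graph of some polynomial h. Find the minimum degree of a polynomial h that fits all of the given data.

Forward differences of the values at n = 4, 5, 6, 7, 8, 9, 10:
  h  : 65  131  229  365  545  775  1061
  Δ  : 66  98  136  180  230  286
  Δ^2: 32  38  44  50  56
  Δ^3: 6  6  6  6
  Δ^4: 0  0  0
  Δ^5: 0  0
  Δ^6: 0
The third differences are constant (6) and nonzero, while all higher differences vanish, so the minimal degree is 3.

3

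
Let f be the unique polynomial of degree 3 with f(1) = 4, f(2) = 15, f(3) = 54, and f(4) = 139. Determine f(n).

f(n) = 3n^3 - 4n^2 + 2n + 3

Write f(n) = an^3 + bn^2 + cn + d. Substituting each data point gives a linear system:
  a + b + c + d = 4
  8a + 4b + 2c + d = 15
  27a + 9b + 3c + d = 54
  64a + 16b + 4c + d = 139
Solving the system yields a = 3, b = -4, c = 2, d = 3.
So f(n) = 3n^3 - 4n^2 + 2n + 3.
Check: f(1) = 4. ✓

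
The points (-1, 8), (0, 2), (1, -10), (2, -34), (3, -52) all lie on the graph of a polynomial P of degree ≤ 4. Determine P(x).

Write P(x) = ax^4 + bx^3 + cx^2 + dx + e. Substituting each data point gives a linear system:
  a - b + c - d + e = 8
  e = 2
  a + b + c + d + e = -10
  16a + 8b + 4c + 2d + e = -34
  81a + 27b + 9c + 3d + e = -52
Solving the system yields a = 1, b = -3, c = -4, d = -6, e = 2.
So P(x) = x^4 - 3x^3 - 4x^2 - 6x + 2.
Check: P(1) = -10. ✓

P(x) = x^4 - 3x^3 - 4x^2 - 6x + 2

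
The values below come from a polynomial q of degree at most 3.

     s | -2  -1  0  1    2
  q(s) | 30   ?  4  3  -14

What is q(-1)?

The 4 known points determine the degree-3 polynomial uniquely.
Write q(s) = as^3 + bs^2 + cs + d. Substituting each data point gives a linear system:
  -8a + 4b - 2c + d = 30
  d = 4
  a + b + c + d = 3
  8a + 4b + 2c + d = -14
Solving the system yields a = -3, b = 1, c = 1, d = 4.
So q(s) = -3s³ + s² + s + 4.
Then q(-1) = 7.

7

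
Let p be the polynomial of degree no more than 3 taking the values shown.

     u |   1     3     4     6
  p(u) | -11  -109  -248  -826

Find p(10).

-3854

Write p(u) = au^3 + bu^2 + cu + d. Substituting each data point gives a linear system:
  a + b + c + d = -11
  27a + 9b + 3c + d = -109
  64a + 16b + 4c + d = -248
  216a + 36b + 6c + d = -826
Solving the system yields a = -4, b = 2, c = -5, d = -4.
So p(u) = -4u^3 + 2u^2 - 5u - 4.
Then p(10) = -3854.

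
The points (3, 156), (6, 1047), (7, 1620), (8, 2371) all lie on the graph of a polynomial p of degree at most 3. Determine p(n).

Write p(n) = an^3 + bn^2 + cn + d. Substituting each data point gives a linear system:
  27a + 9b + 3c + d = 156
  216a + 36b + 6c + d = 1047
  343a + 49b + 7c + d = 1620
  512a + 64b + 8c + d = 2371
Solving the system yields a = 4, b = 5, c = 0, d = 3.
So p(n) = 4n^3 + 5n^2 + 3.
Check: p(3) = 156. ✓

p(n) = 4n^3 + 5n^2 + 3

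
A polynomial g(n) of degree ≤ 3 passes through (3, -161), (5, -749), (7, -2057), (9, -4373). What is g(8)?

-3071

Using the Lagrange interpolation formula with nodes 3, 5, 7, 9:
  L_0(n) = (n - 5)(n - 7)(n - 9) / -48
  L_1(n) = (n - 3)(n - 7)(n - 9) / 16
  L_2(n) = (n - 3)(n - 5)(n - 9) / -16
  L_3(n) = (n - 3)(n - 5)(n - 7) / 48
Then g(n) = -161·L_0(n) - 749·L_1(n) - 2057·L_2(n) - 4373·L_3(n).
Expanding and collecting terms gives g(n) = -6n³ + 1.
Evaluating at n = 8: g(8) = -3071.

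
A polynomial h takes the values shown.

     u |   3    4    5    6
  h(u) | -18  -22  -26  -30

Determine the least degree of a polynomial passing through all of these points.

Forward differences of the values at u = 3, 4, 5, 6:
  h  : -18  -22  -26  -30
  Δ  : -4  -4  -4
  Δ^2: 0  0
  Δ^3: 0
The first differences are constant (-4) and nonzero, while all higher differences vanish, so the minimal degree is 1.

1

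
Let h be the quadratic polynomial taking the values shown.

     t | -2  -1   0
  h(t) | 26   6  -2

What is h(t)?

h(t) = 6t^2 - 2t - 2

Using the Lagrange interpolation formula with nodes -2, -1, 0:
  L_0(t) = (t + 1)t / 2
  L_1(t) = (t + 2)t / -1
  L_2(t) = (t + 2)(t + 1) / 2
Then h(t) = 26·L_0(t) + 6·L_1(t) - 2·L_2(t).
Expanding and collecting terms gives h(t) = 6t^2 - 2t - 2.
Check: h(-2) = 26. ✓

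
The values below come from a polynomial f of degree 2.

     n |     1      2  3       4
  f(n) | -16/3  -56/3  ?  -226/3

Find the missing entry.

-42

The 3 known points determine the degree-2 polynomial uniquely.
Write f(n) = an^2 + bn + c. Substituting each data point gives a linear system:
  a + b + c = -16/3
  4a + 2b + c = -56/3
  16a + 4b + c = -226/3
Solving the system yields a = -5, b = 5/3, c = -2.
So f(n) = -5n² + (5/3)n - 2.
Then f(3) = -42.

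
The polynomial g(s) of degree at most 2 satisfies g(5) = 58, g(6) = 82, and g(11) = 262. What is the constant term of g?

-2

Write g(s) = as^2 + bs + c. Substituting each data point gives a linear system:
  25a + 5b + c = 58
  36a + 6b + c = 82
  121a + 11b + c = 262
Solving the system yields a = 2, b = 2, c = -2.
So g(s) = 2s^2 + 2s - 2.
The constant term is -2.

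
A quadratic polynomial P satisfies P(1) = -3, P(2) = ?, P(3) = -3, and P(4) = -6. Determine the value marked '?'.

-2

On equispaced nodes a degree-2 polynomial has vanishing third forward difference, so
  - P(1) + 3·P(2) - 3·P(3) + P(4) = 0.
Substituting the known values and solving for P(2):
  3·P(2) = -6
  P(2) = -2.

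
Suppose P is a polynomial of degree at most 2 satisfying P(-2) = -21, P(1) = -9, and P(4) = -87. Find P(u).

P(u) = -5u^2 - u - 3

Using the Lagrange interpolation formula with nodes -2, 1, 4:
  L_0(u) = (u - 1)(u - 4) / 18
  L_1(u) = (u + 2)(u - 4) / -9
  L_2(u) = (u + 2)(u - 1) / 18
Then P(u) = -21·L_0(u) - 9·L_1(u) - 87·L_2(u).
Expanding and collecting terms gives P(u) = -5u² - u - 3.
Check: P(4) = -87. ✓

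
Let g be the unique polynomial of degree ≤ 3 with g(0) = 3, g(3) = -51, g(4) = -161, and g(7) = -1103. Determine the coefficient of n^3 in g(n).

-4

Write g(n) = an^3 + bn^2 + cn + d. Substituting each data point gives a linear system:
  d = 3
  27a + 9b + 3c + d = -51
  64a + 16b + 4c + d = -161
  343a + 49b + 7c + d = -1103
Solving the system yields a = -4, b = 5, c = 3, d = 3.
So g(n) = -4n³ + 5n² + 3n + 3.
The leading coefficient is -4.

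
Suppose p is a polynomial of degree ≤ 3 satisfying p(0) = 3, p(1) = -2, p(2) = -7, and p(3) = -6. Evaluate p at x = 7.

178

Write p(x) = ax^3 + bx^2 + cx + d. Substituting each data point gives a linear system:
  d = 3
  a + b + c + d = -2
  8a + 4b + 2c + d = -7
  27a + 9b + 3c + d = -6
Solving the system yields a = 1, b = -3, c = -3, d = 3.
So p(x) = x^3 - 3x^2 - 3x + 3.
Then p(7) = 178.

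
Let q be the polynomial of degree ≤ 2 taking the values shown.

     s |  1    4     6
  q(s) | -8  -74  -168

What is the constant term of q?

Write q(s) = as^2 + bs + c. Substituting each data point gives a linear system:
  a + b + c = -8
  16a + 4b + c = -74
  36a + 6b + c = -168
Solving the system yields a = -5, b = 3, c = -6.
So q(s) = -5s² + 3s - 6.
The constant term is -6.

-6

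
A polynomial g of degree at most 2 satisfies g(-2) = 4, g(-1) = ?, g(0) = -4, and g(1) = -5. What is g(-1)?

-1

On equispaced nodes a degree-2 polynomial has vanishing third forward difference, so
  - g(-2) + 3·g(-1) - 3·g(0) + g(1) = 0.
Substituting the known values and solving for g(-1):
  3·g(-1) = -3
  g(-1) = -1.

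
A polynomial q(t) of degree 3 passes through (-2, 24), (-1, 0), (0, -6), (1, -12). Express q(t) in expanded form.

Write q(t) = at^3 + bt^2 + ct + d. Substituting each data point gives a linear system:
  -8a + 4b - 2c + d = 24
  -a + b - c + d = 0
  d = -6
  a + b + c + d = -12
Solving the system yields a = -3, b = 0, c = -3, d = -6.
So q(t) = -3t^3 - 3t - 6.
Check: q(-2) = 24. ✓

q(t) = -3t^3 - 3t - 6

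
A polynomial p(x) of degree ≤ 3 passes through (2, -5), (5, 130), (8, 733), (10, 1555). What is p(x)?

Write p(x) = ax^3 + bx^2 + cx + d. Substituting each data point gives a linear system:
  8a + 4b + 2c + d = -5
  125a + 25b + 5c + d = 130
  512a + 64b + 8c + d = 733
  1000a + 100b + 10c + d = 1555
Solving the system yields a = 2, b = -4, c = -5, d = 5.
So p(x) = 2x^3 - 4x^2 - 5x + 5.
Check: p(8) = 733. ✓

p(x) = 2x^3 - 4x^2 - 5x + 5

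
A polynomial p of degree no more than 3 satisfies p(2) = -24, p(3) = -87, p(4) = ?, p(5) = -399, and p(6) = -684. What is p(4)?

On equispaced nodes a degree-3 polynomial has vanishing fourth forward difference, so
  p(2) - 4·p(3) + 6·p(4) - 4·p(5) + p(6) = 0.
Substituting the known values and solving for p(4):
  6·p(4) = -1236
  p(4) = -206.

-206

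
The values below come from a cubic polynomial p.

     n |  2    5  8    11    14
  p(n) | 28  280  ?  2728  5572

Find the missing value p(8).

1072

On equispaced nodes a degree-3 polynomial has vanishing fourth forward difference, so
  p(2) - 4·p(5) + 6·p(8) - 4·p(11) + p(14) = 0.
Substituting the known values and solving for p(8):
  6·p(8) = 6432
  p(8) = 1072.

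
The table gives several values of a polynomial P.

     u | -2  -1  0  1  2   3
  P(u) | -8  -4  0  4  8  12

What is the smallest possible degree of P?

1

Forward differences of the values at u = -2, -1, 0, 1, 2, 3:
  P  : -8  -4  0  4  8  12
  Δ  : 4  4  4  4  4
  Δ^2: 0  0  0  0
  Δ^3: 0  0  0
  Δ^4: 0  0
  Δ^5: 0
The first differences are constant (4) and nonzero, while all higher differences vanish, so the minimal degree is 1.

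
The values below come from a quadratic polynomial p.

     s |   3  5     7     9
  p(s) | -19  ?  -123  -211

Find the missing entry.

The 3 known points determine the degree-2 polynomial uniquely.
Write p(s) = as^2 + bs + c. Substituting each data point gives a linear system:
  9a + 3b + c = -19
  49a + 7b + c = -123
  81a + 9b + c = -211
Solving the system yields a = -3, b = 4, c = -4.
So p(s) = -3s^2 + 4s - 4.
Then p(5) = -59.

-59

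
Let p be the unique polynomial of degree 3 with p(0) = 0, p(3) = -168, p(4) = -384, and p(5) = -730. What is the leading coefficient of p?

Write p(u) = au^3 + bu^2 + cu + d. Substituting each data point gives a linear system:
  d = 0
  27a + 9b + 3c + d = -168
  64a + 16b + 4c + d = -384
  125a + 25b + 5c + d = -730
Solving the system yields a = -5, b = -5, c = 4, d = 0.
So p(u) = -5u^3 - 5u^2 + 4u.
The leading coefficient is -5.

-5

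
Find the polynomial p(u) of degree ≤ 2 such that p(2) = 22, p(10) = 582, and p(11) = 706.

Using the Lagrange interpolation formula with nodes 2, 10, 11:
  L_0(u) = (u - 10)(u - 11) / 72
  L_1(u) = (u - 2)(u - 11) / -8
  L_2(u) = (u - 2)(u - 10) / 9
Then p(u) = 22·L_0(u) + 582·L_1(u) + 706·L_2(u).
Expanding and collecting terms gives p(u) = 6u² - 2u + 2.
Check: p(10) = 582. ✓

p(u) = 6u^2 - 2u + 2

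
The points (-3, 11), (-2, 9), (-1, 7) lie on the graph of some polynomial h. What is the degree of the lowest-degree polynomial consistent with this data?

Forward differences of the values at t = -3, -2, -1:
  h  : 11  9  7
  Δ  : -2  -2
  Δ^2: 0
The first differences are constant (-2) and nonzero, while all higher differences vanish, so the minimal degree is 1.

1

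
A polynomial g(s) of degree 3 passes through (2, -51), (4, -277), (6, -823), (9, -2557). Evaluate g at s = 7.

Using the Lagrange interpolation formula with nodes 2, 4, 6, 9:
  L_0(s) = (s - 4)(s - 6)(s - 9) / -56
  L_1(s) = (s - 2)(s - 6)(s - 9) / 20
  L_2(s) = (s - 2)(s - 4)(s - 9) / -24
  L_3(s) = (s - 2)(s - 4)(s - 6) / 105
Then g(s) = -51·L_0(s) - 277·L_1(s) - 823·L_2(s) - 2557·L_3(s).
Expanding and collecting terms gives g(s) = -3s^3 - 4s^2 - 5s - 1.
Evaluating at s = 7: g(7) = -1261.

-1261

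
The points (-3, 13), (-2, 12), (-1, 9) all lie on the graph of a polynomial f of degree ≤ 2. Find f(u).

Using the Lagrange interpolation formula with nodes -3, -2, -1:
  L_0(u) = (u + 2)(u + 1) / 2
  L_1(u) = (u + 3)(u + 1) / -1
  L_2(u) = (u + 3)(u + 2) / 2
Then f(u) = 13·L_0(u) + 12·L_1(u) + 9·L_2(u).
Expanding and collecting terms gives f(u) = -u² - 6u + 4.
Check: f(-2) = 12. ✓

f(u) = -u^2 - 6u + 4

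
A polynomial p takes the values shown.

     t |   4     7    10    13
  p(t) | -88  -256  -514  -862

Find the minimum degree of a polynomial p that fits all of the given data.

2

Forward differences of the values at t = 4, 7, 10, 13:
  p  : -88  -256  -514  -862
  Δ  : -168  -258  -348
  Δ^2: -90  -90
  Δ^3: 0
The second differences are constant (-90) and nonzero, while all higher differences vanish, so the minimal degree is 2.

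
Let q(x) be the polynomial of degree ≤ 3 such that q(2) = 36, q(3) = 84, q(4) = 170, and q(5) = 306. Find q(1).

14

Forward differences of the values at x = 2, 3, 4, 5:
  q  : 36  84  170  306
  Δ  : 48  86  136
  Δ^2: 38  50
  Δ^3: 12
The third differences are constant, confirming degree 3.
Interpolating (Newton forward form) and evaluating at x = 1 gives q(1) = 14.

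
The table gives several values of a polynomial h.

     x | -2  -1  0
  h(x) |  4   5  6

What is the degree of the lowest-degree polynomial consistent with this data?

Forward differences of the values at x = -2, -1, 0:
  h  : 4  5  6
  Δ  : 1  1
  Δ^2: 0
The first differences are constant (1) and nonzero, while all higher differences vanish, so the minimal degree is 1.

1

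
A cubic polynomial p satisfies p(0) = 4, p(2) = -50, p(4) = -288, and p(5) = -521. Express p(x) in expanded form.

Write p(x) = ax^3 + bx^2 + cx + d. Substituting each data point gives a linear system:
  d = 4
  8a + 4b + 2c + d = -50
  64a + 16b + 4c + d = -288
  125a + 25b + 5c + d = -521
Solving the system yields a = -3, b = -5, c = -5, d = 4.
So p(x) = -3x^3 - 5x^2 - 5x + 4.
Check: p(2) = -50. ✓

p(x) = -3x^3 - 5x^2 - 5x + 4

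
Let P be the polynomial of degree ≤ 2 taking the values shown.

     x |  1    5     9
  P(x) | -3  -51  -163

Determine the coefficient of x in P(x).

Write P(x) = ax^2 + bx + c. Substituting each data point gives a linear system:
  a + b + c = -3
  25a + 5b + c = -51
  81a + 9b + c = -163
Solving the system yields a = -2, b = 0, c = -1.
So P(x) = -2x^2 - 1.
The coefficient of x is 0.

0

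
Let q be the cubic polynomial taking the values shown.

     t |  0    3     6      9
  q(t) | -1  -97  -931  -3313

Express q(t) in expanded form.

Write q(t) = at^3 + bt^2 + ct + d. Substituting each data point gives a linear system:
  d = -1
  27a + 9b + 3c + d = -97
  216a + 36b + 6c + d = -931
  729a + 81b + 9c + d = -3313
Solving the system yields a = -5, b = 4, c = 1, d = -1.
So q(t) = -5t³ + 4t² + t - 1.
Check: q(9) = -3313. ✓

q(t) = -5t^3 + 4t^2 + t - 1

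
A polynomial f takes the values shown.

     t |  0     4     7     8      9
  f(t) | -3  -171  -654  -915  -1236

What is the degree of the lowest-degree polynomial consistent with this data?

Divided differences on the nodes 0, 4, 7, 8, 9:
  order 0: -3  -171  -654  -915  -1236
  order 1: -42  -161  -261  -321
  order 2: -17  -25  -30
  order 3: -1  -1
  order 4: 0
The order-3 divided differences are all -1 (nonzero) and every higher order vanishes, so the data lies on a polynomial of degree exactly 3.

3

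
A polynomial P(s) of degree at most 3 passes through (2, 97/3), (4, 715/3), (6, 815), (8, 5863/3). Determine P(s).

Using the Lagrange interpolation formula with nodes 2, 4, 6, 8:
  L_0(s) = (s - 4)(s - 6)(s - 8) / -48
  L_1(s) = (s - 2)(s - 6)(s - 8) / 16
  L_2(s) = (s - 2)(s - 4)(s - 8) / -16
  L_3(s) = (s - 2)(s - 4)(s - 6) / 48
Then P(s) = 97/3·L_0(s) + 715/3·L_1(s) + 815·L_2(s) + 5863/3·L_3(s).
Expanding and collecting terms gives P(s) = 4s³ - (5/3)s² + s + 5.
Check: P(2) = 97/3. ✓

P(s) = 4s^3 - (5/3)s^2 + s + 5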